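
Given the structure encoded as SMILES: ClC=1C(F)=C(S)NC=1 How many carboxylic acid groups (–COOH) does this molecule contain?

0

Scan the SMILES for the carboxylic acid motif — none present.
Groups that are present: 1 thiol.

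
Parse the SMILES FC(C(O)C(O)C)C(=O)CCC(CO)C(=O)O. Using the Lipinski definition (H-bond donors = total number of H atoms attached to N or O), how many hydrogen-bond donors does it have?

Donors: find every N or O and count the H atoms it carries.
  atom 4 (O): bond orders sum to 1 → 1 H
  atom 6 (O): bond orders sum to 1 → 1 H
  atom 9 (O): bond orders sum to 2 → 0 H
  atom 14 (O): bond orders sum to 1 → 1 H
  atom 16 (O): bond orders sum to 2 → 0 H
  atom 17 (O): bond orders sum to 1 → 1 H
Lipinski HBD = 4.

4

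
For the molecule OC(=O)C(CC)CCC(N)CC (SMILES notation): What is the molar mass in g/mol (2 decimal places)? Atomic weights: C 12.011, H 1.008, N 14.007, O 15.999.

First, the molecular formula is C9H19NO2 (counting implicit H from valence).
  C: 9 × 12.011 = 108.099
  H: 19 × 1.008 = 19.152
  N: 1 × 14.007 = 14.007
  O: 2 × 15.999 = 31.998
Sum: 9×12.011 + 19×1.008 + 1×14.007 + 2×15.999 = 173.256 → 173.26 g/mol.

173.26 g/mol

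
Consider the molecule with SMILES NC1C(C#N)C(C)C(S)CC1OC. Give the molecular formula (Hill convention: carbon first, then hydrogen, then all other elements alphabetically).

C9H16N2OS

Walk through each heavy atom and fill implicit hydrogens from standard valence (C 4, N 3, O 2, S 2, halogen 1):
  atom 1: N, bond orders sum to 1 (valence 3) → 2 H
  atom 2: C, bond orders sum to 3 (valence 4) → 1 H
  atom 3: C, bond orders sum to 3 (valence 4) → 1 H
  atom 4: C, bond orders sum to 4 (valence 4) → 0 H
  atom 5: N, bond orders sum to 3 (valence 3) → 0 H
  atom 6: C, bond orders sum to 3 (valence 4) → 1 H
  atom 7: C, bond orders sum to 1 (valence 4) → 3 H
  atom 8: C, bond orders sum to 3 (valence 4) → 1 H
  atom 9: S, bond orders sum to 1 (valence 2) → 1 H
  atom 10: C, bond orders sum to 2 (valence 4) → 2 H
  atom 11: C, bond orders sum to 3 (valence 4) → 1 H
  atom 12: O, bond orders sum to 2 (valence 2) → 0 H
  atom 13: C, bond orders sum to 1 (valence 4) → 3 H
Totals → C:9, H:16, N:2, O:1, S:1.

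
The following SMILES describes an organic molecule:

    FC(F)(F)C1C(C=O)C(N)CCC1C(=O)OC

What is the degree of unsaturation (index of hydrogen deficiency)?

Degree of unsaturation = (number of rings) + (number of π bonds).
Ring closures in the SMILES: 1.
π bonds: 2 double bonds (each 1 DoU) → 2 DoU from unsaturation.
Total DoU = 1 + 2 = 3.

3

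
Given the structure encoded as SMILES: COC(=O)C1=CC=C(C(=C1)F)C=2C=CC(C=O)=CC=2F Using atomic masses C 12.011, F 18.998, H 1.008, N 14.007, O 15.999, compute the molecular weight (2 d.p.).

276.24 g/mol

First, the molecular formula is C15H10F2O3 (counting implicit H from valence).
  C: 15 × 12.011 = 180.165
  F: 2 × 18.998 = 37.996
  H: 10 × 1.008 = 10.080
  O: 3 × 15.999 = 47.997
Sum: 15×12.011 + 2×18.998 + 10×1.008 + 3×15.999 = 276.238 → 276.24 g/mol.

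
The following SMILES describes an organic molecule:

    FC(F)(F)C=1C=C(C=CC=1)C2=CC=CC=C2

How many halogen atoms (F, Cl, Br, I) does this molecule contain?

Halogen atoms appear at heavy-atom positions 1, 3, 4 (3×F).
Halogen count: 3.

3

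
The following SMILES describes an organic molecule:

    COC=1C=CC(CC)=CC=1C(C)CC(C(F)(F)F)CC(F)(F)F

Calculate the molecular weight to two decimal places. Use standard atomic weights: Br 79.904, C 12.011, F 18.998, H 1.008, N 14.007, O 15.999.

First, the molecular formula is C16H20F6O (counting implicit H from valence).
  C: 16 × 12.011 = 192.176
  F: 6 × 18.998 = 113.988
  H: 20 × 1.008 = 20.160
  O: 1 × 15.999 = 15.999
Sum: 16×12.011 + 6×18.998 + 20×1.008 + 1×15.999 = 342.323 → 342.32 g/mol.

342.32 g/mol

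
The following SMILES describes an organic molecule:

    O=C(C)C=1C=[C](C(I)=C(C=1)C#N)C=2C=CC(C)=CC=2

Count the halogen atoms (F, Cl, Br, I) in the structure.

1

Halogen atoms appear at heavy-atom position 8 (1×I).
Other groups present: 1 ketone, 1 nitrile.
Halogen count: 1.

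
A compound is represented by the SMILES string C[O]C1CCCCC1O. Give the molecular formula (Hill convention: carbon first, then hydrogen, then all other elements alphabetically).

Walk through each heavy atom and fill implicit hydrogens from standard valence (C 4, N 3, O 2, S 2, halogen 1):
  atom 1: C, bond orders sum to 1 (valence 4) → 3 H
  atom 2: O with explicit H count 0
  atom 3: C, bond orders sum to 3 (valence 4) → 1 H
  atom 4: C, bond orders sum to 2 (valence 4) → 2 H
  atom 5: C, bond orders sum to 2 (valence 4) → 2 H
  atom 6: C, bond orders sum to 2 (valence 4) → 2 H
  atom 7: C, bond orders sum to 2 (valence 4) → 2 H
  atom 8: C, bond orders sum to 3 (valence 4) → 1 H
  atom 9: O, bond orders sum to 1 (valence 2) → 1 H
Totals → C:7, H:14, O:2.

C7H14O2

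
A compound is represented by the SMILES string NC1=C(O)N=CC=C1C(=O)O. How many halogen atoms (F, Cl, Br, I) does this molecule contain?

0

Scan the SMILES for the halogen motif — none present.
Groups that are present: 1 carboxylic acid, 1 hydroxyl, 1 primary amine.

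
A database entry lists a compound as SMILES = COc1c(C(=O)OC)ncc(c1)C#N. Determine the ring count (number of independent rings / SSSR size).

1

In SMILES, each pair of matching ring-closure digits denotes one ring-closing bond; the number of such bonds equals the number of independent rings.
Ring-closure bonds here: 1.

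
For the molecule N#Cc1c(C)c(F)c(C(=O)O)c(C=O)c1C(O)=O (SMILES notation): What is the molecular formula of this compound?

Walk through each heavy atom and fill implicit hydrogens from standard valence (C 4, N 3, O 2, S 2, halogen 1); for lowercase aromatic atoms, an aromatic c carries 1 H when it has two neighbours and 0 H with three, and aromatic n carries 0 H:
  atom 1: N, bond orders sum to 3 (valence 3) → 0 H
  atom 2: C, bond orders sum to 4 (valence 4) → 0 H
  atom 3: aromatic c, 3 neighbours → 0 H
  atom 4: aromatic c, 3 neighbours → 0 H
  atom 5: C, bond orders sum to 1 (valence 4) → 3 H
  atom 6: aromatic c, 3 neighbours → 0 H
  atom 7: F (halogen, monovalent) → 0 H
  atom 8: aromatic c, 3 neighbours → 0 H
  atom 9: C, bond orders sum to 4 (valence 4) → 0 H
  atom 10: O, bond orders sum to 2 (valence 2) → 0 H
  atom 11: O, bond orders sum to 1 (valence 2) → 1 H
  atom 12: aromatic c, 3 neighbours → 0 H
  atom 13: C, bond orders sum to 3 (valence 4) → 1 H
  atom 14: O, bond orders sum to 2 (valence 2) → 0 H
  atom 15: aromatic c, 3 neighbours → 0 H
  atom 16: C, bond orders sum to 4 (valence 4) → 0 H
  atom 17: O, bond orders sum to 1 (valence 2) → 1 H
  atom 18: O, bond orders sum to 2 (valence 2) → 0 H
Totals → C:11, H:6, F:1, N:1, O:5.
In Hill order: C11H6FNO5.

C11H6FNO5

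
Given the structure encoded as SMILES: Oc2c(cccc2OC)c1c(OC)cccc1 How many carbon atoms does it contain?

14

Count every carbon token in the SMILES (each C, including those in ring-closure positions and inside branches).
Carbon count: 14.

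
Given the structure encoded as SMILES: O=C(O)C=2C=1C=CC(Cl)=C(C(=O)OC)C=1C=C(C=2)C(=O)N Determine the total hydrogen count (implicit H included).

Walk through each heavy atom and fill implicit hydrogens from standard valence (C 4, N 3, O 2, S 2, halogen 1):
  atom 1: O, bond orders sum to 2 (valence 2) → 0 H
  atom 2: C, bond orders sum to 4 (valence 4) → 0 H
  atom 3: O, bond orders sum to 1 (valence 2) → 1 H
  atom 4: C, bond orders sum to 4 (valence 4) → 0 H
  atom 5: C, bond orders sum to 4 (valence 4) → 0 H
  atom 6: C, bond orders sum to 3 (valence 4) → 1 H
  atom 7: C, bond orders sum to 3 (valence 4) → 1 H
  atom 8: C, bond orders sum to 4 (valence 4) → 0 H
  atom 9: Cl (halogen, monovalent) → 0 H
  atom 10: C, bond orders sum to 4 (valence 4) → 0 H
  atom 11: C, bond orders sum to 4 (valence 4) → 0 H
  atom 12: O, bond orders sum to 2 (valence 2) → 0 H
  atom 13: O, bond orders sum to 2 (valence 2) → 0 H
  atom 14: C, bond orders sum to 1 (valence 4) → 3 H
  atom 15: C, bond orders sum to 4 (valence 4) → 0 H
  atom 16: C, bond orders sum to 3 (valence 4) → 1 H
  atom 17: C, bond orders sum to 4 (valence 4) → 0 H
  atom 18: C, bond orders sum to 3 (valence 4) → 1 H
  atom 19: C, bond orders sum to 4 (valence 4) → 0 H
  atom 20: O, bond orders sum to 2 (valence 2) → 0 H
  atom 21: N, bond orders sum to 1 (valence 3) → 2 H
Total hydrogens: 10.

10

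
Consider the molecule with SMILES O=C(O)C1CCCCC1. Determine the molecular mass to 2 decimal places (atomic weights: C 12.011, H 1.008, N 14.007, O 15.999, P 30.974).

128.17 g/mol

First, the molecular formula is C7H12O2 (counting implicit H from valence).
  C: 7 × 12.011 = 84.077
  H: 12 × 1.008 = 12.096
  O: 2 × 15.999 = 31.998
Sum: 7×12.011 + 12×1.008 + 2×15.999 = 128.171 → 128.17 g/mol.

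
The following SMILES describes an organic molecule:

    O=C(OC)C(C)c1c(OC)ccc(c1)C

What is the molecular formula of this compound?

Walk through each heavy atom and fill implicit hydrogens from standard valence (C 4, N 3, O 2, S 2, halogen 1); for lowercase aromatic atoms, an aromatic c carries 1 H when it has two neighbours and 0 H with three, and aromatic n carries 0 H:
  atom 1: O, bond orders sum to 2 (valence 2) → 0 H
  atom 2: C, bond orders sum to 4 (valence 4) → 0 H
  atom 3: O, bond orders sum to 2 (valence 2) → 0 H
  atom 4: C, bond orders sum to 1 (valence 4) → 3 H
  atom 5: C, bond orders sum to 3 (valence 4) → 1 H
  atom 6: C, bond orders sum to 1 (valence 4) → 3 H
  atom 7: aromatic c, 3 neighbours → 0 H
  atom 8: aromatic c, 3 neighbours → 0 H
  atom 9: O, bond orders sum to 2 (valence 2) → 0 H
  atom 10: C, bond orders sum to 1 (valence 4) → 3 H
  atom 11: aromatic c, 2 neighbours → 1 H
  atom 12: aromatic c, 2 neighbours → 1 H
  atom 13: aromatic c, 3 neighbours → 0 H
  atom 14: aromatic c, 2 neighbours → 1 H
  atom 15: C, bond orders sum to 1 (valence 4) → 3 H
Totals → C:12, H:16, O:3.

C12H16O3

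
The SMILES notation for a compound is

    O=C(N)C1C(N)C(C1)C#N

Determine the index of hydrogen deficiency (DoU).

4

Molecular formula: C6H9N3O.
DoU = (2C + 2 + N − H − X) / 2, where X is the halogen count and O/S are ignored.
    = (2·6 + 2 + 3 − 9 − 0) / 2 = 8 / 2 = 4.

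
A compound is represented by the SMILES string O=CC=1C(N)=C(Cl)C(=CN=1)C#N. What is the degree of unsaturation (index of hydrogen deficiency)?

7

Degree of unsaturation = (number of rings) + (number of π bonds).
Ring closures in the SMILES: 1.
π bonds: 4 double bonds (each 1 DoU), 1 triple bond (each 2 DoU) → 6 DoU from unsaturation.
Total DoU = 1 + 6 = 7.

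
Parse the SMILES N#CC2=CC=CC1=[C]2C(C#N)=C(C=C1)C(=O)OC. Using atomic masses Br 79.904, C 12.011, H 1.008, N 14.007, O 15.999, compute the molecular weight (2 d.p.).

236.23 g/mol

First, the molecular formula is C14H8N2O2 (counting implicit H from valence).
  C: 14 × 12.011 = 168.154
  H: 8 × 1.008 = 8.064
  N: 2 × 14.007 = 28.014
  O: 2 × 15.999 = 31.998
Sum: 14×12.011 + 8×1.008 + 2×14.007 + 2×15.999 = 236.230 → 236.23 g/mol.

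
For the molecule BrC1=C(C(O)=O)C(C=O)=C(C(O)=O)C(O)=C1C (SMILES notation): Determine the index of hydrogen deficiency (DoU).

Degree of unsaturation = (number of rings) + (number of π bonds).
Ring closures in the SMILES: 1.
π bonds: 6 double bonds (each 1 DoU) → 6 DoU from unsaturation.
Total DoU = 1 + 6 = 7.

7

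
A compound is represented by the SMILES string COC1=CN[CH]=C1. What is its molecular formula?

C5H7NO

Walk through each heavy atom and fill implicit hydrogens from standard valence (C 4, N 3, O 2, S 2, halogen 1):
  atom 1: C, bond orders sum to 1 (valence 4) → 3 H
  atom 2: O, bond orders sum to 2 (valence 2) → 0 H
  atom 3: C, bond orders sum to 4 (valence 4) → 0 H
  atom 4: C, bond orders sum to 3 (valence 4) → 1 H
  atom 5: N, bond orders sum to 2 (valence 3) → 1 H
  atom 6: C with explicit H count 1
  atom 7: C, bond orders sum to 3 (valence 4) → 1 H
Totals → C:5, H:7, N:1, O:1.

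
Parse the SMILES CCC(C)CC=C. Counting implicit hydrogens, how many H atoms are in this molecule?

Walk through each heavy atom and fill implicit hydrogens from standard valence (C 4, N 3, O 2, S 2, halogen 1):
  atom 1: C, bond orders sum to 1 (valence 4) → 3 H
  atom 2: C, bond orders sum to 2 (valence 4) → 2 H
  atom 3: C, bond orders sum to 3 (valence 4) → 1 H
  atom 4: C, bond orders sum to 1 (valence 4) → 3 H
  atom 5: C, bond orders sum to 2 (valence 4) → 2 H
  atom 6: C, bond orders sum to 3 (valence 4) → 1 H
  atom 7: C, bond orders sum to 2 (valence 4) → 2 H
Total hydrogens: 14.

14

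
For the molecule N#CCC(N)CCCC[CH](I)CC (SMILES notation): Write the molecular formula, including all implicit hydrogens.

Walk through each heavy atom and fill implicit hydrogens from standard valence (C 4, N 3, O 2, S 2, halogen 1):
  atom 1: N, bond orders sum to 3 (valence 3) → 0 H
  atom 2: C, bond orders sum to 4 (valence 4) → 0 H
  atom 3: C, bond orders sum to 2 (valence 4) → 2 H
  atom 4: C, bond orders sum to 3 (valence 4) → 1 H
  atom 5: N, bond orders sum to 1 (valence 3) → 2 H
  atom 6: C, bond orders sum to 2 (valence 4) → 2 H
  atom 7: C, bond orders sum to 2 (valence 4) → 2 H
  atom 8: C, bond orders sum to 2 (valence 4) → 2 H
  atom 9: C, bond orders sum to 2 (valence 4) → 2 H
  atom 10: C with explicit H count 1
  atom 11: I (halogen, monovalent) → 0 H
  atom 12: C, bond orders sum to 2 (valence 4) → 2 H
  atom 13: C, bond orders sum to 1 (valence 4) → 3 H
Totals → C:10, H:19, I:1, N:2.

C10H19IN2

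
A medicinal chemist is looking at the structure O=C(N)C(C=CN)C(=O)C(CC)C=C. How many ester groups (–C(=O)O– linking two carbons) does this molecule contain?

Scan the SMILES for the ester motif — none present.
Groups that are present: 2 alkene, 1 amide, 1 ketone, 1 primary amine.

0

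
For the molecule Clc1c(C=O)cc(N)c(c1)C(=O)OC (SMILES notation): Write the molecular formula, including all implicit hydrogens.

Walk through each heavy atom and fill implicit hydrogens from standard valence (C 4, N 3, O 2, S 2, halogen 1); for lowercase aromatic atoms, an aromatic c carries 1 H when it has two neighbours and 0 H with three, and aromatic n carries 0 H:
  atom 1: Cl (halogen, monovalent) → 0 H
  atom 2: aromatic c, 3 neighbours → 0 H
  atom 3: aromatic c, 3 neighbours → 0 H
  atom 4: C, bond orders sum to 3 (valence 4) → 1 H
  atom 5: O, bond orders sum to 2 (valence 2) → 0 H
  atom 6: aromatic c, 2 neighbours → 1 H
  atom 7: aromatic c, 3 neighbours → 0 H
  atom 8: N, bond orders sum to 1 (valence 3) → 2 H
  atom 9: aromatic c, 3 neighbours → 0 H
  atom 10: aromatic c, 2 neighbours → 1 H
  atom 11: C, bond orders sum to 4 (valence 4) → 0 H
  atom 12: O, bond orders sum to 2 (valence 2) → 0 H
  atom 13: O, bond orders sum to 2 (valence 2) → 0 H
  atom 14: C, bond orders sum to 1 (valence 4) → 3 H
Totals → C:9, H:8, Cl:1, N:1, O:3.

C9H8ClNO3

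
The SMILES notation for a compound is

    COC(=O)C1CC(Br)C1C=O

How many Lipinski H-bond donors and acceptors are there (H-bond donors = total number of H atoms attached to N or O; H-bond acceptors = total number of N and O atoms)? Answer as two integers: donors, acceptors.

0, 3

Donors: find every N or O and count the H atoms it carries.
  atom 2 (O): bond orders sum to 2 → 0 H
  atom 4 (O): bond orders sum to 2 → 0 H
  atom 11 (O): bond orders sum to 2 → 0 H
Lipinski HBD = 0.
Acceptors: N atoms = 0, O atoms = 3 → HBA = 3.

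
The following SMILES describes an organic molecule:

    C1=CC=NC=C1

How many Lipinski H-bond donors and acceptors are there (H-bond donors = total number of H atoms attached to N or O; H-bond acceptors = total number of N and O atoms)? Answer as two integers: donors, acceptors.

0, 1

Donors: find every N or O and count the H atoms it carries.
  atom 4 (N): bond orders sum to 3 → 0 H
Lipinski HBD = 0.
Acceptors: N atoms = 1, O atoms = 0 → HBA = 1.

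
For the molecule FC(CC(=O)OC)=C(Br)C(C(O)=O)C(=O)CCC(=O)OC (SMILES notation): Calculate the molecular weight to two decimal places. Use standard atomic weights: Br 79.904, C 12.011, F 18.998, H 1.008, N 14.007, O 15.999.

First, the molecular formula is C12H14BrFO7 (counting implicit H from valence).
  Br: 1 × 79.904 = 79.904
  C: 12 × 12.011 = 144.132
  F: 1 × 18.998 = 18.998
  H: 14 × 1.008 = 14.112
  O: 7 × 15.999 = 111.993
Sum: 1×79.904 + 12×12.011 + 1×18.998 + 14×1.008 + 7×15.999 = 369.139 → 369.14 g/mol.

369.14 g/mol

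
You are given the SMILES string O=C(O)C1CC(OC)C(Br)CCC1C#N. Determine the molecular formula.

C10H14BrNO3

Walk through each heavy atom and fill implicit hydrogens from standard valence (C 4, N 3, O 2, S 2, halogen 1):
  atom 1: O, bond orders sum to 2 (valence 2) → 0 H
  atom 2: C, bond orders sum to 4 (valence 4) → 0 H
  atom 3: O, bond orders sum to 1 (valence 2) → 1 H
  atom 4: C, bond orders sum to 3 (valence 4) → 1 H
  atom 5: C, bond orders sum to 2 (valence 4) → 2 H
  atom 6: C, bond orders sum to 3 (valence 4) → 1 H
  atom 7: O, bond orders sum to 2 (valence 2) → 0 H
  atom 8: C, bond orders sum to 1 (valence 4) → 3 H
  atom 9: C, bond orders sum to 3 (valence 4) → 1 H
  atom 10: Br (halogen, monovalent) → 0 H
  atom 11: C, bond orders sum to 2 (valence 4) → 2 H
  atom 12: C, bond orders sum to 2 (valence 4) → 2 H
  atom 13: C, bond orders sum to 3 (valence 4) → 1 H
  atom 14: C, bond orders sum to 4 (valence 4) → 0 H
  atom 15: N, bond orders sum to 3 (valence 3) → 0 H
Totals → C:10, H:14, Br:1, N:1, O:3.
In Hill order: C10H14BrNO3.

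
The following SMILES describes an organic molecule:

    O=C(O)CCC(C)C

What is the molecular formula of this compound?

C6H12O2

Walk through each heavy atom and fill implicit hydrogens from standard valence (C 4, N 3, O 2, S 2, halogen 1):
  atom 1: O, bond orders sum to 2 (valence 2) → 0 H
  atom 2: C, bond orders sum to 4 (valence 4) → 0 H
  atom 3: O, bond orders sum to 1 (valence 2) → 1 H
  atom 4: C, bond orders sum to 2 (valence 4) → 2 H
  atom 5: C, bond orders sum to 2 (valence 4) → 2 H
  atom 6: C, bond orders sum to 3 (valence 4) → 1 H
  atom 7: C, bond orders sum to 1 (valence 4) → 3 H
  atom 8: C, bond orders sum to 1 (valence 4) → 3 H
Totals → C:6, H:12, O:2.
In Hill order: C6H12O2.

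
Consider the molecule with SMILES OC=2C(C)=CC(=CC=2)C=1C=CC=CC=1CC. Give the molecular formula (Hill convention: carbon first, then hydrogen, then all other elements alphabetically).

Walk through each heavy atom and fill implicit hydrogens from standard valence (C 4, N 3, O 2, S 2, halogen 1):
  atom 1: O, bond orders sum to 1 (valence 2) → 1 H
  atom 2: C, bond orders sum to 4 (valence 4) → 0 H
  atom 3: C, bond orders sum to 4 (valence 4) → 0 H
  atom 4: C, bond orders sum to 1 (valence 4) → 3 H
  atom 5: C, bond orders sum to 3 (valence 4) → 1 H
  atom 6: C, bond orders sum to 4 (valence 4) → 0 H
  atom 7: C, bond orders sum to 3 (valence 4) → 1 H
  atom 8: C, bond orders sum to 3 (valence 4) → 1 H
  atom 9: C, bond orders sum to 4 (valence 4) → 0 H
  atom 10: C, bond orders sum to 3 (valence 4) → 1 H
  atom 11: C, bond orders sum to 3 (valence 4) → 1 H
  atom 12: C, bond orders sum to 3 (valence 4) → 1 H
  atom 13: C, bond orders sum to 3 (valence 4) → 1 H
  atom 14: C, bond orders sum to 4 (valence 4) → 0 H
  atom 15: C, bond orders sum to 2 (valence 4) → 2 H
  atom 16: C, bond orders sum to 1 (valence 4) → 3 H
Totals → C:15, H:16, O:1.
In Hill order: C15H16O.

C15H16O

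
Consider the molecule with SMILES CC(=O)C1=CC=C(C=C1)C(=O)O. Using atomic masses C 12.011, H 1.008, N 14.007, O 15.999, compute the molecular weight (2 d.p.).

164.16 g/mol

First, the molecular formula is C9H8O3 (counting implicit H from valence).
  C: 9 × 12.011 = 108.099
  H: 8 × 1.008 = 8.064
  O: 3 × 15.999 = 47.997
Sum: 9×12.011 + 8×1.008 + 3×15.999 = 164.160 → 164.16 g/mol.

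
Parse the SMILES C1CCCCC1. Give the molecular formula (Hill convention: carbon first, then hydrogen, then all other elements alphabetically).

C6H12

Walk through each heavy atom and fill implicit hydrogens from standard valence (C 4, N 3, O 2, S 2, halogen 1):
  atom 1: C, bond orders sum to 2 (valence 4) → 2 H
  atom 2: C, bond orders sum to 2 (valence 4) → 2 H
  atom 3: C, bond orders sum to 2 (valence 4) → 2 H
  atom 4: C, bond orders sum to 2 (valence 4) → 2 H
  atom 5: C, bond orders sum to 2 (valence 4) → 2 H
  atom 6: C, bond orders sum to 2 (valence 4) → 2 H
Totals → C:6, H:12.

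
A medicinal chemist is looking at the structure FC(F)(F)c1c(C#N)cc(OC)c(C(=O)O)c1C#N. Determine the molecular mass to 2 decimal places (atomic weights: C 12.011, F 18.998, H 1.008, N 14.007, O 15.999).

First, the molecular formula is C11H5F3N2O3 (counting implicit H from valence).
  C: 11 × 12.011 = 132.121
  F: 3 × 18.998 = 56.994
  H: 5 × 1.008 = 5.040
  N: 2 × 14.007 = 28.014
  O: 3 × 15.999 = 47.997
Sum: 11×12.011 + 3×18.998 + 5×1.008 + 2×14.007 + 3×15.999 = 270.166 → 270.17 g/mol.

270.17 g/mol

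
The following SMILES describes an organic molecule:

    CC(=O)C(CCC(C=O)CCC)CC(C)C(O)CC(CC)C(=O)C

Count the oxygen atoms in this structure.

Scan the SMILES for O atoms (remember two-letter symbols like Cl and Br are single atoms).
Oxygen count: 4.

4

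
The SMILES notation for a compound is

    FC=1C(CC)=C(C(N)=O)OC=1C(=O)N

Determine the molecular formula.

Walk through each heavy atom and fill implicit hydrogens from standard valence (C 4, N 3, O 2, S 2, halogen 1):
  atom 1: F (halogen, monovalent) → 0 H
  atom 2: C, bond orders sum to 4 (valence 4) → 0 H
  atom 3: C, bond orders sum to 4 (valence 4) → 0 H
  atom 4: C, bond orders sum to 2 (valence 4) → 2 H
  atom 5: C, bond orders sum to 1 (valence 4) → 3 H
  atom 6: C, bond orders sum to 4 (valence 4) → 0 H
  atom 7: C, bond orders sum to 4 (valence 4) → 0 H
  atom 8: N, bond orders sum to 1 (valence 3) → 2 H
  atom 9: O, bond orders sum to 2 (valence 2) → 0 H
  atom 10: O, bond orders sum to 2 (valence 2) → 0 H
  atom 11: C, bond orders sum to 4 (valence 4) → 0 H
  atom 12: C, bond orders sum to 4 (valence 4) → 0 H
  atom 13: O, bond orders sum to 2 (valence 2) → 0 H
  atom 14: N, bond orders sum to 1 (valence 3) → 2 H
Totals → C:8, H:9, F:1, N:2, O:3.
In Hill order: C8H9FN2O3.

C8H9FN2O3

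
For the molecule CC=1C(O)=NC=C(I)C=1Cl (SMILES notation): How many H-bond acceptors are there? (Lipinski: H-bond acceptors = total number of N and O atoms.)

N atoms: 1; O atoms: 1.
Lipinski HBA = 1 + 1 = 2.

2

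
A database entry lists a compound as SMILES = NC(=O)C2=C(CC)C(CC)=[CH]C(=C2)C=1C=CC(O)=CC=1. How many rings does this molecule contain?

2

In SMILES, each pair of matching ring-closure digits denotes one ring-closing bond; the number of such bonds equals the number of independent rings.
Ring-closure bonds here: 2.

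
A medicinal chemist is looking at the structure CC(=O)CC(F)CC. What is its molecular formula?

C6H11FO

Walk through each heavy atom and fill implicit hydrogens from standard valence (C 4, N 3, O 2, S 2, halogen 1):
  atom 1: C, bond orders sum to 1 (valence 4) → 3 H
  atom 2: C, bond orders sum to 4 (valence 4) → 0 H
  atom 3: O, bond orders sum to 2 (valence 2) → 0 H
  atom 4: C, bond orders sum to 2 (valence 4) → 2 H
  atom 5: C, bond orders sum to 3 (valence 4) → 1 H
  atom 6: F (halogen, monovalent) → 0 H
  atom 7: C, bond orders sum to 2 (valence 4) → 2 H
  atom 8: C, bond orders sum to 1 (valence 4) → 3 H
Totals → C:6, H:11, F:1, O:1.
In Hill order: C6H11FO.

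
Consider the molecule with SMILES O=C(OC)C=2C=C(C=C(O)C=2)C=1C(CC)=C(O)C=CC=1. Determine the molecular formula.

Walk through each heavy atom and fill implicit hydrogens from standard valence (C 4, N 3, O 2, S 2, halogen 1):
  atom 1: O, bond orders sum to 2 (valence 2) → 0 H
  atom 2: C, bond orders sum to 4 (valence 4) → 0 H
  atom 3: O, bond orders sum to 2 (valence 2) → 0 H
  atom 4: C, bond orders sum to 1 (valence 4) → 3 H
  atom 5: C, bond orders sum to 4 (valence 4) → 0 H
  atom 6: C, bond orders sum to 3 (valence 4) → 1 H
  atom 7: C, bond orders sum to 4 (valence 4) → 0 H
  atom 8: C, bond orders sum to 3 (valence 4) → 1 H
  atom 9: C, bond orders sum to 4 (valence 4) → 0 H
  atom 10: O, bond orders sum to 1 (valence 2) → 1 H
  atom 11: C, bond orders sum to 3 (valence 4) → 1 H
  atom 12: C, bond orders sum to 4 (valence 4) → 0 H
  atom 13: C, bond orders sum to 4 (valence 4) → 0 H
  atom 14: C, bond orders sum to 2 (valence 4) → 2 H
  atom 15: C, bond orders sum to 1 (valence 4) → 3 H
  atom 16: C, bond orders sum to 4 (valence 4) → 0 H
  atom 17: O, bond orders sum to 1 (valence 2) → 1 H
  atom 18: C, bond orders sum to 3 (valence 4) → 1 H
  atom 19: C, bond orders sum to 3 (valence 4) → 1 H
  atom 20: C, bond orders sum to 3 (valence 4) → 1 H
Totals → C:16, H:16, O:4.
In Hill order: C16H16O4.

C16H16O4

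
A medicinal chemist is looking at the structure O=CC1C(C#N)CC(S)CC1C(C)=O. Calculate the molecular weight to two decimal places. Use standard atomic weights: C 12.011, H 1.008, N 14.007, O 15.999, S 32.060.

First, the molecular formula is C10H13NO2S (counting implicit H from valence).
  C: 10 × 12.011 = 120.110
  H: 13 × 1.008 = 13.104
  N: 1 × 14.007 = 14.007
  O: 2 × 15.999 = 31.998
  S: 1 × 32.060 = 32.060
Sum: 10×12.011 + 13×1.008 + 1×14.007 + 2×15.999 + 1×32.060 = 211.279 → 211.28 g/mol.

211.28 g/mol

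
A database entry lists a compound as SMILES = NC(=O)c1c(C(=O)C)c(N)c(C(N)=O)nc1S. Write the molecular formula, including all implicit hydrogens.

Walk through each heavy atom and fill implicit hydrogens from standard valence (C 4, N 3, O 2, S 2, halogen 1); for lowercase aromatic atoms, an aromatic c carries 1 H when it has two neighbours and 0 H with three, and aromatic n carries 0 H:
  atom 1: N, bond orders sum to 1 (valence 3) → 2 H
  atom 2: C, bond orders sum to 4 (valence 4) → 0 H
  atom 3: O, bond orders sum to 2 (valence 2) → 0 H
  atom 4: aromatic c, 3 neighbours → 0 H
  atom 5: aromatic c, 3 neighbours → 0 H
  atom 6: C, bond orders sum to 4 (valence 4) → 0 H
  atom 7: O, bond orders sum to 2 (valence 2) → 0 H
  atom 8: C, bond orders sum to 1 (valence 4) → 3 H
  atom 9: aromatic c, 3 neighbours → 0 H
  atom 10: N, bond orders sum to 1 (valence 3) → 2 H
  atom 11: aromatic c, 3 neighbours → 0 H
  atom 12: C, bond orders sum to 4 (valence 4) → 0 H
  atom 13: N, bond orders sum to 1 (valence 3) → 2 H
  atom 14: O, bond orders sum to 2 (valence 2) → 0 H
  atom 15: aromatic n, 2 neighbours → 0 H
  atom 16: aromatic c, 3 neighbours → 0 H
  atom 17: S, bond orders sum to 1 (valence 2) → 1 H
Totals → C:9, H:10, N:4, O:3, S:1.

C9H10N4O3S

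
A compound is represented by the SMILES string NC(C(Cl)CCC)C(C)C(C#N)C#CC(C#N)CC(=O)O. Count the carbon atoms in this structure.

15

Count every carbon token in the SMILES (each C, including those in ring-closure positions and inside branches).
Carbon count: 15.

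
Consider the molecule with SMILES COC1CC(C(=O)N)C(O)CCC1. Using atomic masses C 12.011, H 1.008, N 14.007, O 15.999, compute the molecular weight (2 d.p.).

187.24 g/mol

First, the molecular formula is C9H17NO3 (counting implicit H from valence).
  C: 9 × 12.011 = 108.099
  H: 17 × 1.008 = 17.136
  N: 1 × 14.007 = 14.007
  O: 3 × 15.999 = 47.997
Sum: 9×12.011 + 17×1.008 + 1×14.007 + 3×15.999 = 187.239 → 187.24 g/mol.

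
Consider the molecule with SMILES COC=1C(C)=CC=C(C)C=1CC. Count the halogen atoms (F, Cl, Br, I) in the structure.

0

Scan the SMILES for the halogen motif — none present.
Groups that are present: 1 ether.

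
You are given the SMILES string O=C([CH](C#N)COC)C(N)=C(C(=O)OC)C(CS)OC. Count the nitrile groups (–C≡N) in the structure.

The nitrile motif appears at heavy-atom position 4 in the SMILES.
Other groups present: 1 alkene, 1 ester, 2 ether, 1 ketone, 1 primary amine, 1 thiol.
Nitrile count: 1.

1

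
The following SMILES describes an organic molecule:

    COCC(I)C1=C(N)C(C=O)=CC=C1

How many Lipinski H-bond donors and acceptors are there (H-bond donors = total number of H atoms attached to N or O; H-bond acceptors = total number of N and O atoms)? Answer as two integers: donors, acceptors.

Donors: find every N or O and count the H atoms it carries.
  atom 2 (O): bond orders sum to 2 → 0 H
  atom 8 (N): bond orders sum to 1 → 2 H
  atom 11 (O): bond orders sum to 2 → 0 H
Lipinski HBD = 2.
Acceptors: N atoms = 1, O atoms = 2 → HBA = 3.

2, 3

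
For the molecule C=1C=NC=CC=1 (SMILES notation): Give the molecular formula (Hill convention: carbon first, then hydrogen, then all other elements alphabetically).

Walk through each heavy atom and fill implicit hydrogens from standard valence (C 4, N 3, O 2, S 2, halogen 1):
  atom 1: C, bond orders sum to 3 (valence 4) → 1 H
  atom 2: C, bond orders sum to 3 (valence 4) → 1 H
  atom 3: N, bond orders sum to 3 (valence 3) → 0 H
  atom 4: C, bond orders sum to 3 (valence 4) → 1 H
  atom 5: C, bond orders sum to 3 (valence 4) → 1 H
  atom 6: C, bond orders sum to 3 (valence 4) → 1 H
Totals → C:5, H:5, N:1.
In Hill order: C5H5N.

C5H5N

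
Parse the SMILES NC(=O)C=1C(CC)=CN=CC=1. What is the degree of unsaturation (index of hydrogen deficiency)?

5

Molecular formula: C8H10N2O.
DoU = (2C + 2 + N − H − X) / 2, where X is the halogen count and O/S are ignored.
    = (2·8 + 2 + 2 − 10 − 0) / 2 = 10 / 2 = 5.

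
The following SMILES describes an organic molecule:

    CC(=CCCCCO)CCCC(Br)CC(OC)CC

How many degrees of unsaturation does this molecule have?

Molecular formula: C16H31BrO2.
DoU = (2C + 2 + N − H − X) / 2, where X is the halogen count and O/S are ignored.
    = (2·16 + 2 + 0 − 31 − 1) / 2 = 2 / 2 = 1.

1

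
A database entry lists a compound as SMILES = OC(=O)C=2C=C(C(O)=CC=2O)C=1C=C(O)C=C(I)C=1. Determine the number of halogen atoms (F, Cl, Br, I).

Halogen atoms appear at heavy-atom position 18 (1×I).
Other groups present: 1 carboxylic acid, 3 hydroxyl.
Halogen count: 1.

1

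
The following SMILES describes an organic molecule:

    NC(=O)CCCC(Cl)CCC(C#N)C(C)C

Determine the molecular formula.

Walk through each heavy atom and fill implicit hydrogens from standard valence (C 4, N 3, O 2, S 2, halogen 1):
  atom 1: N, bond orders sum to 1 (valence 3) → 2 H
  atom 2: C, bond orders sum to 4 (valence 4) → 0 H
  atom 3: O, bond orders sum to 2 (valence 2) → 0 H
  atom 4: C, bond orders sum to 2 (valence 4) → 2 H
  atom 5: C, bond orders sum to 2 (valence 4) → 2 H
  atom 6: C, bond orders sum to 2 (valence 4) → 2 H
  atom 7: C, bond orders sum to 3 (valence 4) → 1 H
  atom 8: Cl (halogen, monovalent) → 0 H
  atom 9: C, bond orders sum to 2 (valence 4) → 2 H
  atom 10: C, bond orders sum to 2 (valence 4) → 2 H
  atom 11: C, bond orders sum to 3 (valence 4) → 1 H
  atom 12: C, bond orders sum to 4 (valence 4) → 0 H
  atom 13: N, bond orders sum to 3 (valence 3) → 0 H
  atom 14: C, bond orders sum to 3 (valence 4) → 1 H
  atom 15: C, bond orders sum to 1 (valence 4) → 3 H
  atom 16: C, bond orders sum to 1 (valence 4) → 3 H
Totals → C:12, H:21, Cl:1, N:2, O:1.
In Hill order: C12H21ClN2O.

C12H21ClN2O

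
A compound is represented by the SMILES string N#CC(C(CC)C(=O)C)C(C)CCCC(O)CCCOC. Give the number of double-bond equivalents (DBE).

Degree of unsaturation = (number of rings) + (number of π bonds).
Ring closures in the SMILES: 0.
π bonds: 1 double bond (each 1 DoU), 1 triple bond (each 2 DoU) → 3 DoU from unsaturation.
Total DoU = 0 + 3 = 3.

3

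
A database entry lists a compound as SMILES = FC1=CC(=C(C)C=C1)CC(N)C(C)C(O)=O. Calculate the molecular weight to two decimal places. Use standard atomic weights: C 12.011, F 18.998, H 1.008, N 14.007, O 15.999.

225.26 g/mol

First, the molecular formula is C12H16FNO2 (counting implicit H from valence).
  C: 12 × 12.011 = 144.132
  F: 1 × 18.998 = 18.998
  H: 16 × 1.008 = 16.128
  N: 1 × 14.007 = 14.007
  O: 2 × 15.999 = 31.998
Sum: 12×12.011 + 1×18.998 + 16×1.008 + 1×14.007 + 2×15.999 = 225.263 → 225.26 g/mol.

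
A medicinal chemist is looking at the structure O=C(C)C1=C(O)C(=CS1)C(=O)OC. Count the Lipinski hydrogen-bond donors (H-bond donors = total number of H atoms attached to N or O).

1

Donors: find every N or O and count the H atoms it carries.
  atom 1 (O): bond orders sum to 2 → 0 H
  atom 6 (O): bond orders sum to 1 → 1 H
  atom 11 (O): bond orders sum to 2 → 0 H
  atom 12 (O): bond orders sum to 2 → 0 H
Lipinski HBD = 1.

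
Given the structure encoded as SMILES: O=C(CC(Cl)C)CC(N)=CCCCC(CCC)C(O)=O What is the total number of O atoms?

Scan the SMILES for O atoms (remember two-letter symbols like Cl and Br are single atoms).
Oxygen count: 3.

3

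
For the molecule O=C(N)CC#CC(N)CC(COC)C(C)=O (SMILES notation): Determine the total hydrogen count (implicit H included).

18

Walk through each heavy atom and fill implicit hydrogens from standard valence (C 4, N 3, O 2, S 2, halogen 1):
  atom 1: O, bond orders sum to 2 (valence 2) → 0 H
  atom 2: C, bond orders sum to 4 (valence 4) → 0 H
  atom 3: N, bond orders sum to 1 (valence 3) → 2 H
  atom 4: C, bond orders sum to 2 (valence 4) → 2 H
  atom 5: C, bond orders sum to 4 (valence 4) → 0 H
  atom 6: C, bond orders sum to 4 (valence 4) → 0 H
  atom 7: C, bond orders sum to 3 (valence 4) → 1 H
  atom 8: N, bond orders sum to 1 (valence 3) → 2 H
  atom 9: C, bond orders sum to 2 (valence 4) → 2 H
  atom 10: C, bond orders sum to 3 (valence 4) → 1 H
  atom 11: C, bond orders sum to 2 (valence 4) → 2 H
  atom 12: O, bond orders sum to 2 (valence 2) → 0 H
  atom 13: C, bond orders sum to 1 (valence 4) → 3 H
  atom 14: C, bond orders sum to 4 (valence 4) → 0 H
  atom 15: C, bond orders sum to 1 (valence 4) → 3 H
  atom 16: O, bond orders sum to 2 (valence 2) → 0 H
Total hydrogens: 18.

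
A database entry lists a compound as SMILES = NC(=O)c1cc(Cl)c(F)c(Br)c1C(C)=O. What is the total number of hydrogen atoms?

6

Walk through each heavy atom and fill implicit hydrogens from standard valence (C 4, N 3, O 2, S 2, halogen 1); for lowercase aromatic atoms, an aromatic c carries 1 H when it has two neighbours and 0 H with three, and aromatic n carries 0 H:
  atom 1: N, bond orders sum to 1 (valence 3) → 2 H
  atom 2: C, bond orders sum to 4 (valence 4) → 0 H
  atom 3: O, bond orders sum to 2 (valence 2) → 0 H
  atom 4: aromatic c, 3 neighbours → 0 H
  atom 5: aromatic c, 2 neighbours → 1 H
  atom 6: aromatic c, 3 neighbours → 0 H
  atom 7: Cl (halogen, monovalent) → 0 H
  atom 8: aromatic c, 3 neighbours → 0 H
  atom 9: F (halogen, monovalent) → 0 H
  atom 10: aromatic c, 3 neighbours → 0 H
  atom 11: Br (halogen, monovalent) → 0 H
  atom 12: aromatic c, 3 neighbours → 0 H
  atom 13: C, bond orders sum to 4 (valence 4) → 0 H
  atom 14: C, bond orders sum to 1 (valence 4) → 3 H
  atom 15: O, bond orders sum to 2 (valence 2) → 0 H
Total hydrogens: 6.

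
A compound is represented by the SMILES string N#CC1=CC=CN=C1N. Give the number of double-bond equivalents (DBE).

6

Molecular formula: C6H5N3.
DoU = (2C + 2 + N − H − X) / 2, where X is the halogen count and O/S are ignored.
    = (2·6 + 2 + 3 − 5 − 0) / 2 = 12 / 2 = 6.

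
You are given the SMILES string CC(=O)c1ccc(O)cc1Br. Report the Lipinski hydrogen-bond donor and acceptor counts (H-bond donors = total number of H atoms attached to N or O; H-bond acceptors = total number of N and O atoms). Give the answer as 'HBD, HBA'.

1, 2

Donors: find every N or O and count the H atoms it carries.
  atom 3 (O): bond orders sum to 2 → 0 H
  atom 8 (O): bond orders sum to 1 → 1 H
Lipinski HBD = 1.
Acceptors: N atoms = 0, O atoms = 2 → HBA = 2.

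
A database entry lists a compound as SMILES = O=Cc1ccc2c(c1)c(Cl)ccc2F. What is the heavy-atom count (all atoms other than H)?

Every atom symbol written in the SMILES (organic subset) is one heavy atom; implicit H are not written.
Heavy atoms by element → C:11, Cl:1, F:1, O:1.
Total: 14.

14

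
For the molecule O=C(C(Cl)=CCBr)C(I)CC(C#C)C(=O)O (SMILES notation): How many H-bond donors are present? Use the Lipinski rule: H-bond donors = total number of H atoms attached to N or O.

1

Donors: find every N or O and count the H atoms it carries.
  atom 1 (O): bond orders sum to 2 → 0 H
  atom 15 (O): bond orders sum to 2 → 0 H
  atom 16 (O): bond orders sum to 1 → 1 H
Lipinski HBD = 1.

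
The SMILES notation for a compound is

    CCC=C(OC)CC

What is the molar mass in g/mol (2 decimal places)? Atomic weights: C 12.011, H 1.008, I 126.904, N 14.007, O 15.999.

First, the molecular formula is C7H14O (counting implicit H from valence).
  C: 7 × 12.011 = 84.077
  H: 14 × 1.008 = 14.112
  O: 1 × 15.999 = 15.999
Sum: 7×12.011 + 14×1.008 + 1×15.999 = 114.188 → 114.19 g/mol.

114.19 g/mol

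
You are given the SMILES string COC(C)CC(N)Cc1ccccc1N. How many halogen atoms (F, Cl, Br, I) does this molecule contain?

Scan the SMILES for the halogen motif — none present.
Groups that are present: 1 ether, 2 primary amine.

0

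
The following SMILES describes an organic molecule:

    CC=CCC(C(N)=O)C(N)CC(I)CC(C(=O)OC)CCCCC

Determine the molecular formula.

Walk through each heavy atom and fill implicit hydrogens from standard valence (C 4, N 3, O 2, S 2, halogen 1):
  atom 1: C, bond orders sum to 1 (valence 4) → 3 H
  atom 2: C, bond orders sum to 3 (valence 4) → 1 H
  atom 3: C, bond orders sum to 3 (valence 4) → 1 H
  atom 4: C, bond orders sum to 2 (valence 4) → 2 H
  atom 5: C, bond orders sum to 3 (valence 4) → 1 H
  atom 6: C, bond orders sum to 4 (valence 4) → 0 H
  atom 7: N, bond orders sum to 1 (valence 3) → 2 H
  atom 8: O, bond orders sum to 2 (valence 2) → 0 H
  atom 9: C, bond orders sum to 3 (valence 4) → 1 H
  atom 10: N, bond orders sum to 1 (valence 3) → 2 H
  atom 11: C, bond orders sum to 2 (valence 4) → 2 H
  atom 12: C, bond orders sum to 3 (valence 4) → 1 H
  atom 13: I (halogen, monovalent) → 0 H
  atom 14: C, bond orders sum to 2 (valence 4) → 2 H
  atom 15: C, bond orders sum to 3 (valence 4) → 1 H
  atom 16: C, bond orders sum to 4 (valence 4) → 0 H
  atom 17: O, bond orders sum to 2 (valence 2) → 0 H
  atom 18: O, bond orders sum to 2 (valence 2) → 0 H
  atom 19: C, bond orders sum to 1 (valence 4) → 3 H
  atom 20: C, bond orders sum to 2 (valence 4) → 2 H
  atom 21: C, bond orders sum to 2 (valence 4) → 2 H
  atom 22: C, bond orders sum to 2 (valence 4) → 2 H
  atom 23: C, bond orders sum to 2 (valence 4) → 2 H
  atom 24: C, bond orders sum to 1 (valence 4) → 3 H
Totals → C:18, H:33, I:1, N:2, O:3.
In Hill order: C18H33IN2O3.

C18H33IN2O3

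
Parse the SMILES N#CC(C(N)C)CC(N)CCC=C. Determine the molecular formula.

C10H19N3

Walk through each heavy atom and fill implicit hydrogens from standard valence (C 4, N 3, O 2, S 2, halogen 1):
  atom 1: N, bond orders sum to 3 (valence 3) → 0 H
  atom 2: C, bond orders sum to 4 (valence 4) → 0 H
  atom 3: C, bond orders sum to 3 (valence 4) → 1 H
  atom 4: C, bond orders sum to 3 (valence 4) → 1 H
  atom 5: N, bond orders sum to 1 (valence 3) → 2 H
  atom 6: C, bond orders sum to 1 (valence 4) → 3 H
  atom 7: C, bond orders sum to 2 (valence 4) → 2 H
  atom 8: C, bond orders sum to 3 (valence 4) → 1 H
  atom 9: N, bond orders sum to 1 (valence 3) → 2 H
  atom 10: C, bond orders sum to 2 (valence 4) → 2 H
  atom 11: C, bond orders sum to 2 (valence 4) → 2 H
  atom 12: C, bond orders sum to 3 (valence 4) → 1 H
  atom 13: C, bond orders sum to 2 (valence 4) → 2 H
Totals → C:10, H:19, N:3.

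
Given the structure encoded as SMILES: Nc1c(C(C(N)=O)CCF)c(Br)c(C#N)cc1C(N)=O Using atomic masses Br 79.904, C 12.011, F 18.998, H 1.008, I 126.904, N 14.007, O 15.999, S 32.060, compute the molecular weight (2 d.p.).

343.16 g/mol

First, the molecular formula is C12H12BrFN4O2 (counting implicit H from valence).
  Br: 1 × 79.904 = 79.904
  C: 12 × 12.011 = 144.132
  F: 1 × 18.998 = 18.998
  H: 12 × 1.008 = 12.096
  N: 4 × 14.007 = 56.028
  O: 2 × 15.999 = 31.998
Sum: 1×79.904 + 12×12.011 + 1×18.998 + 12×1.008 + 4×14.007 + 2×15.999 = 343.156 → 343.16 g/mol.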